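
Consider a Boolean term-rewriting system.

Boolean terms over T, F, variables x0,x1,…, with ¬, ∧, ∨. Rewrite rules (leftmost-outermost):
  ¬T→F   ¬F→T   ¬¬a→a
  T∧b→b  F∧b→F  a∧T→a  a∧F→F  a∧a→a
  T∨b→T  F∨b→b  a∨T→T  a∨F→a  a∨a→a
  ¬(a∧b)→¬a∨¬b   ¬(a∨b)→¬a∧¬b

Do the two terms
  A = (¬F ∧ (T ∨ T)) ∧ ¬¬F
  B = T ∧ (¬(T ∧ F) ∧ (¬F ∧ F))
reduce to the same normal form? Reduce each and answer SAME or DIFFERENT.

Answer: SAME — A ⇓ F, B ⇓ F

Reduction:
Term A:
  start: (¬F ∧ (T ∨ T)) ∧ ¬¬F
  →1  (T ∧ (T ∨ T)) ∧ ¬¬F
  →2  (T ∨ T) ∧ ¬¬F
  →3  T ∧ ¬¬F
  →4  ¬¬F
  →5  F

Term B:
  start: T ∧ (¬(T ∧ F) ∧ (¬F ∧ F))
  →1  ¬(T ∧ F) ∧ (¬F ∧ F)
  →2  (¬T ∨ ¬F) ∧ (¬F ∧ F)
  →3  (F ∨ ¬F) ∧ (¬F ∧ F)
  →4  ¬F ∧ (¬F ∧ F)
  →5  T ∧ (¬F ∧ F)
  →6  ¬F ∧ F
  →7  F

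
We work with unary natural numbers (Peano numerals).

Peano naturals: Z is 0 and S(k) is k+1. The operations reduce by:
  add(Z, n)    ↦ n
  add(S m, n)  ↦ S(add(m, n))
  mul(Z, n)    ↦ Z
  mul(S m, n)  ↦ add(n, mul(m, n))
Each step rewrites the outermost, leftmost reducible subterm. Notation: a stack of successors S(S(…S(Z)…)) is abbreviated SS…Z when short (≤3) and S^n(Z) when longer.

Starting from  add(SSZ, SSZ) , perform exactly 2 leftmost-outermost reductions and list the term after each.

Answer: after 2 steps: S(S(add(Z, SSZ)))

Derivation:
  start: add(SSZ, SSZ)
  →1  S(add(SZ, SSZ))
  →2  S(S(add(Z, SSZ)))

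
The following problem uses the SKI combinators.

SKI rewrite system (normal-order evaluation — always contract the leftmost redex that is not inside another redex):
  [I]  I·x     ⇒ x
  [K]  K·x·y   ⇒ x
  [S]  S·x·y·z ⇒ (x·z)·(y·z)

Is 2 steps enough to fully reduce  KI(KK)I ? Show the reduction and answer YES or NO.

Answer: YES — reaches normal form I in 2 ≤ 2 steps

Working:
  start: KI(KK)I
  step 1: II
  step 2: I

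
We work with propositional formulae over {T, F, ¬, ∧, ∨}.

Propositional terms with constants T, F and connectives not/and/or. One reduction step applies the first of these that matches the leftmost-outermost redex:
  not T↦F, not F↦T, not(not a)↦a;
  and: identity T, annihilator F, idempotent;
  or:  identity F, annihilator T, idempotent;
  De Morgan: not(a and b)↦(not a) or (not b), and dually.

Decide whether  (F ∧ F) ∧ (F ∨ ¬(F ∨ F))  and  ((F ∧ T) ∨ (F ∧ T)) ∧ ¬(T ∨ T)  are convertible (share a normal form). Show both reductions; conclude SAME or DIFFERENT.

Term A:
  start: (F ∧ F) ∧ (F ∨ ¬(F ∨ F))
  step 1: F ∧ (F ∨ ¬(F ∨ F))
  step 2: F

Term B:
  start: ((F ∧ T) ∨ (F ∧ T)) ∧ ¬(T ∨ T)
  step 1: (F ∧ T) ∧ ¬(T ∨ T)
  step 2: F ∧ ¬(T ∨ T)
  step 3: F

Answer: SAME — A ⇓ F, B ⇓ F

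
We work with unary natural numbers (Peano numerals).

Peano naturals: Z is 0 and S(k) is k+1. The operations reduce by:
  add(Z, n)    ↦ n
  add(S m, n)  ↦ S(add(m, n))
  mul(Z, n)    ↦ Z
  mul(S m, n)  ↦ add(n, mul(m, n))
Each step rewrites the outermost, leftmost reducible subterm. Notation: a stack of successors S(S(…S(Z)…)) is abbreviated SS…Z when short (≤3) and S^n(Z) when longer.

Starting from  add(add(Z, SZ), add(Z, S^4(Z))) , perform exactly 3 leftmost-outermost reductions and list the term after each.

  start: add(add(Z, SZ), add(Z, S^4(Z)))
  step 1: add(SZ, add(Z, S^4(Z)))
  step 2: S(add(Z, add(Z, S^4(Z))))
  step 3: S(add(Z, S^4(Z)))

Answer: after 3 steps: S(add(Z, S^4(Z)))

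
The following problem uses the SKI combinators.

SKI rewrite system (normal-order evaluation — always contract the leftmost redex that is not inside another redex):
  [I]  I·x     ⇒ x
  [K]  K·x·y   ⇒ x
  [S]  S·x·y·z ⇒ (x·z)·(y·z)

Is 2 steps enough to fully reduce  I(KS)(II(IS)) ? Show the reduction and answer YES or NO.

Answer: YES — reaches normal form S in 2 ≤ 2 steps

Derivation:
  start: I(KS)(II(IS))
  [1] KS(II(IS))
  [2] S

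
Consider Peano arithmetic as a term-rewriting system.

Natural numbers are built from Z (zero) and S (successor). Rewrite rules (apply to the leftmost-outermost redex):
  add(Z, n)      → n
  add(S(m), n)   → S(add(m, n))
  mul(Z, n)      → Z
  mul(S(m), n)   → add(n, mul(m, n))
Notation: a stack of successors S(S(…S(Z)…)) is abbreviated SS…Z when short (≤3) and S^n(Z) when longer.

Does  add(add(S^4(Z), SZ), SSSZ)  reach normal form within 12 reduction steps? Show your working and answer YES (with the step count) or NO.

Answer: YES — reaches normal form S^8(Z) in 11 ≤ 12 steps

Working:
  start: add(add(S^4(Z), SZ), SSSZ)
  [1] add(S(add(SSSZ, SZ)), SSSZ)
  [2] S(add(add(SSSZ, SZ), SSSZ))
  [3] S(add(S(add(SSZ, SZ)), SSSZ))
  [4] S(S(add(add(SSZ, SZ), SSSZ)))
  [5] S(S(add(S(add(SZ, SZ)), SSSZ)))
  [6] S(S(S(add(add(SZ, SZ), SSSZ))))
  [7] S(S(S(add(S(add(Z, SZ)), SSSZ))))
  [8] S(S(S(S(add(add(Z, SZ), SSSZ)))))
  [9] S(S(S(S(add(SZ, SSSZ)))))
  [10] S(S(S(S(S(add(Z, SSSZ))))))
  [11] S^8(Z)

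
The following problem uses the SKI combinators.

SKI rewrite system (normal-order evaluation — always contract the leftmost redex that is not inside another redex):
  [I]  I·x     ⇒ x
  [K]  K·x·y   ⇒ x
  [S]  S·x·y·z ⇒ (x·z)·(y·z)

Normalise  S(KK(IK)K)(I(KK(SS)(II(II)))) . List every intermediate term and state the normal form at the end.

Answer: normal form = S(KK)(KI)  (in 6 steps)

Reduction:
  start: S(KK(IK)K)(I(KK(SS)(II(II))))
  step 1: S(KK)(I(KK(SS)(II(II))))
  step 2: S(KK)(KK(SS)(II(II)))
  step 3: S(KK)(K(II(II)))
  step 4: S(KK)(K(I(II)))
  step 5: S(KK)(K(II))
  step 6: S(KK)(KI)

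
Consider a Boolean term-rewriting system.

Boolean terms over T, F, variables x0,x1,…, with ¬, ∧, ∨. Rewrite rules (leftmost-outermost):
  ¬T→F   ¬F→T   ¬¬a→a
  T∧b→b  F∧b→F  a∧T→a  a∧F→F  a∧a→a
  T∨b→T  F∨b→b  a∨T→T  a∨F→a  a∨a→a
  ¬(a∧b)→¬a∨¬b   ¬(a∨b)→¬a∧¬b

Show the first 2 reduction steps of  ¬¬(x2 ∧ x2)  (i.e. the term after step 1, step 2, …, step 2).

Answer: after 2 steps: x2

Derivation:
  start: ¬¬(x2 ∧ x2)
  [1] x2 ∧ x2
  [2] x2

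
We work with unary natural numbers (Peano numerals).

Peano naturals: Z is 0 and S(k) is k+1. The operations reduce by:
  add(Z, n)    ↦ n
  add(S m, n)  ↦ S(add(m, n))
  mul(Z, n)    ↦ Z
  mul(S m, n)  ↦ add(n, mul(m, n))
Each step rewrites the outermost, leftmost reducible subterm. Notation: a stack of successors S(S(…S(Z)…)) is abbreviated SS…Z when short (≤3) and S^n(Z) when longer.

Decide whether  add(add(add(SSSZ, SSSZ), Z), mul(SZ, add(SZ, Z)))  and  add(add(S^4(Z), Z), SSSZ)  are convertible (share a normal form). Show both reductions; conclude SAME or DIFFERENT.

Term A:
  start: add(add(add(SSSZ, SSSZ), Z), mul(SZ, add(SZ, Z)))
  →1  add(add(S(add(SSZ, SSSZ)), Z), mul(SZ, add(SZ, Z)))
  →2  add(S(add(add(SSZ, SSSZ), Z)), mul(SZ, add(SZ, Z)))
  →3  S(add(add(add(SSZ, SSSZ), Z), mul(SZ, add(SZ, Z))))
  →4  S(add(add(S(add(SZ, SSSZ)), Z), mul(SZ, add(SZ, Z))))
  →5  S(add(S(add(add(SZ, SSSZ), Z)), mul(SZ, add(SZ, Z))))
  →6  S(S(add(add(add(SZ, SSSZ), Z), mul(SZ, add(SZ, Z)))))
  →7  S(S(add(add(S(add(Z, SSSZ)), Z), mul(SZ, add(SZ, Z)))))
  →8  S(S(add(S(add(add(Z, SSSZ), Z)), mul(SZ, add(SZ, Z)))))
  →9  S(S(S(add(add(add(Z, SSSZ), Z), mul(SZ, add(SZ, Z))))))
  →10  S(S(S(add(add(SSSZ, Z), mul(SZ, add(SZ, Z))))))
  →11  S(S(S(add(S(add(SSZ, Z)), mul(SZ, add(SZ, Z))))))
  →12  S(S(S(S(add(add(SSZ, Z), mul(SZ, add(SZ, Z)))))))
  →13  S(S(S(S(add(S(add(SZ, Z)), mul(SZ, add(SZ, Z)))))))
  →14  S(S(S(S(S(add(add(SZ, Z), mul(SZ, add(SZ, Z))))))))
  →15  S(S(S(S(S(add(S(add(Z, Z)), mul(SZ, add(SZ, Z))))))))
  →16  S(S(S(S(S(S(add(add(Z, Z), mul(SZ, add(SZ, Z)))))))))
  →17  S(S(S(S(S(S(add(Z, mul(SZ, add(SZ, Z)))))))))
  →18  S(S(S(S(S(S(mul(SZ, add(SZ, Z))))))))
  →19  S(S(S(S(S(S(add(add(SZ, Z), mul(Z, add(SZ, Z)))))))))
  →20  S(S(S(S(S(S(add(S(add(Z, Z)), mul(Z, add(SZ, Z)))))))))
  →21  S(S(S(S(S(S(S(add(add(Z, Z), mul(Z, add(SZ, Z))))))))))
  →22  S(S(S(S(S(S(S(add(Z, mul(Z, add(SZ, Z))))))))))
  →23  S(S(S(S(S(S(S(mul(Z, add(SZ, Z)))))))))
  →24  S^7(Z)

Term B:
  start: add(add(S^4(Z), Z), SSSZ)
  →1  add(S(add(SSSZ, Z)), SSSZ)
  →2  S(add(add(SSSZ, Z), SSSZ))
  →3  S(add(S(add(SSZ, Z)), SSSZ))
  →4  S(S(add(add(SSZ, Z), SSSZ)))
  →5  S(S(add(S(add(SZ, Z)), SSSZ)))
  →6  S(S(S(add(add(SZ, Z), SSSZ))))
  →7  S(S(S(add(S(add(Z, Z)), SSSZ))))
  →8  S(S(S(S(add(add(Z, Z), SSSZ)))))
  →9  S(S(S(S(add(Z, SSSZ)))))
  →10  S^7(Z)

Answer: SAME — A ⇓ S^7(Z), B ⇓ S^7(Z)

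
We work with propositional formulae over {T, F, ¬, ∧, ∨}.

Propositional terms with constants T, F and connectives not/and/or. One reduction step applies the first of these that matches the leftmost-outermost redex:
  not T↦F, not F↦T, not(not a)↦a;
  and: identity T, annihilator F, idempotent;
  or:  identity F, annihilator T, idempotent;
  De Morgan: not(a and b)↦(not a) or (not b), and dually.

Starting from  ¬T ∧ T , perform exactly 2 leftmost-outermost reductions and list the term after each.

  start: ¬T ∧ T
  [1] ¬T
  [2] F

Answer: after 2 steps: F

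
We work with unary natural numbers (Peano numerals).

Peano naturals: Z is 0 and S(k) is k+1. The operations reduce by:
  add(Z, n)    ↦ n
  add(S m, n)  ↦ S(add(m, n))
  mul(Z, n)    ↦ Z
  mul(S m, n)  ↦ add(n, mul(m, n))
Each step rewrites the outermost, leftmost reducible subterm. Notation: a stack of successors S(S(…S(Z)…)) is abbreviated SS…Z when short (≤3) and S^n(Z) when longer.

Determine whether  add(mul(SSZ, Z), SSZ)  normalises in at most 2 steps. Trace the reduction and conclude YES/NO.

Answer: NO — after 2 steps the term is add(mul(SZ, Z), SSZ), not yet normal

Working:
  start: add(mul(SSZ, Z), SSZ)
  [1] add(add(Z, mul(SZ, Z)), SSZ)
  [2] add(mul(SZ, Z), SSZ)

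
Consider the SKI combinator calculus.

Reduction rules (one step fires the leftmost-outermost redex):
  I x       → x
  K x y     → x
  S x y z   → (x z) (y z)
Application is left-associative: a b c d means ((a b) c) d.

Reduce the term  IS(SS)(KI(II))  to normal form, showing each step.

Answer: normal form = S(SS)I  (in 2 steps)

Reduction:
  start: IS(SS)(KI(II))
  →1  S(SS)(KI(II))
  →2  S(SS)I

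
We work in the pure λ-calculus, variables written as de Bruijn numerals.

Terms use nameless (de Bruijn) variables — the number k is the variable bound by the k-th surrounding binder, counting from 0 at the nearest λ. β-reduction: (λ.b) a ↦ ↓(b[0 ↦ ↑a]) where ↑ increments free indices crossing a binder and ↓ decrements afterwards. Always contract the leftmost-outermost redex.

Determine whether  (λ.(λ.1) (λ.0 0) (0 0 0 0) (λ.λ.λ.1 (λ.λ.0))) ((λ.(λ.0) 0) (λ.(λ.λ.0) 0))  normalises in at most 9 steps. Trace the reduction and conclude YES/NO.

Answer: YES — reaches normal form λ.λ.λ.1 (λ.λ.0) in 7 ≤ 9 steps

Derivation:
  start: (λ.(λ.1) (λ.0 0) (0 0 0 0) (λ.λ.λ.1 (λ.λ.0))) ((λ.(λ.0) 0) (λ.(λ.λ.0) 0))
  step 1: (λ.(λ.(λ.0) 0) (λ.(λ.λ.0) 0)) (λ.0 0) ((λ.(λ.0) 0) (λ.(λ.λ.0) 0) ((λ.(λ.0) 0) (λ.(λ.λ.0) 0)) ((λ.(λ.0) 0) (λ.(λ.λ.0) 0)) ((λ.(λ.0) 0) (λ.(λ.λ.0) 0))) (λ.λ.λ.1 (λ.λ.0))
  step 2: (λ.(λ.0) 0) (λ.(λ.λ.0) 0) ((λ.(λ.0) 0) (λ.(λ.λ.0) 0) ((λ.(λ.0) 0) (λ.(λ.λ.0) 0)) ((λ.(λ.0) 0) (λ.(λ.λ.0) 0)) ((λ.(λ.0) 0) (λ.(λ.λ.0) 0))) (λ.λ.λ.1 (λ.λ.0))
  step 3: (λ.0) (λ.(λ.λ.0) 0) ((λ.(λ.0) 0) (λ.(λ.λ.0) 0) ((λ.(λ.0) 0) (λ.(λ.λ.0) 0)) ((λ.(λ.0) 0) (λ.(λ.λ.0) 0)) ((λ.(λ.0) 0) (λ.(λ.λ.0) 0))) (λ.λ.λ.1 (λ.λ.0))
  step 4: (λ.(λ.λ.0) 0) ((λ.(λ.0) 0) (λ.(λ.λ.0) 0) ((λ.(λ.0) 0) (λ.(λ.λ.0) 0)) ((λ.(λ.0) 0) (λ.(λ.λ.0) 0)) ((λ.(λ.0) 0) (λ.(λ.λ.0) 0))) (λ.λ.λ.1 (λ.λ.0))
  step 5: (λ.λ.0) ((λ.(λ.0) 0) (λ.(λ.λ.0) 0) ((λ.(λ.0) 0) (λ.(λ.λ.0) 0)) ((λ.(λ.0) 0) (λ.(λ.λ.0) 0)) ((λ.(λ.0) 0) (λ.(λ.λ.0) 0))) (λ.λ.λ.1 (λ.λ.0))
  step 6: (λ.0) (λ.λ.λ.1 (λ.λ.0))
  step 7: λ.λ.λ.1 (λ.λ.0)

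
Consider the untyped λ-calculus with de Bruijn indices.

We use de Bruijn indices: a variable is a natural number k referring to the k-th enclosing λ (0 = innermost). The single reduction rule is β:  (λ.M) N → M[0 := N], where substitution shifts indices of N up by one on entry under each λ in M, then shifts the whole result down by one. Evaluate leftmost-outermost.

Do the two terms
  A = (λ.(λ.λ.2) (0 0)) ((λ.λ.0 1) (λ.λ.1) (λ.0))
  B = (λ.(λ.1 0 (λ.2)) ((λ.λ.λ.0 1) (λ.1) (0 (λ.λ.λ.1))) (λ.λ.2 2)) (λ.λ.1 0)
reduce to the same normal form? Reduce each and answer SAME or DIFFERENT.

Answer: DIFFERENT — A ⇓ λ.λ.λ.1, B ⇓ λ.λ.λ.λ.1 0

Derivation:
Term A:
  start: (λ.(λ.λ.2) (0 0)) ((λ.λ.0 1) (λ.λ.1) (λ.0))
  →1  (λ.λ.(λ.λ.0 1) (λ.λ.1) (λ.0)) ((λ.λ.0 1) (λ.λ.1) (λ.0) ((λ.λ.0 1) (λ.λ.1) (λ.0)))
  →2  λ.(λ.λ.0 1) (λ.λ.1) (λ.0)
  →3  λ.(λ.0 (λ.λ.1)) (λ.0)
  →4  λ.(λ.0) (λ.λ.1)
  →5  λ.λ.λ.1

Term B:
  start: (λ.(λ.1 0 (λ.2)) ((λ.λ.λ.0 1) (λ.1) (0 (λ.λ.λ.1))) (λ.λ.2 2)) (λ.λ.1 0)
  →1  (λ.(λ.λ.1 0) 0 (λ.λ.λ.1 0)) ((λ.λ.λ.0 1) (λ.λ.λ.1 0) ((λ.λ.1 0) (λ.λ.λ.1))) (λ.λ.(λ.λ.1 0) (λ.λ.1 0))
  →2  (λ.λ.1 0) ((λ.λ.λ.0 1) (λ.λ.λ.1 0) ((λ.λ.1 0) (λ.λ.λ.1))) (λ.λ.λ.1 0) (λ.λ.(λ.λ.1 0) (λ.λ.1 0))
  →3  (λ.(λ.λ.λ.0 1) (λ.λ.λ.1 0) ((λ.λ.1 0) (λ.λ.λ.1)) 0) (λ.λ.λ.1 0) (λ.λ.(λ.λ.1 0) (λ.λ.1 0))
  →4  (λ.λ.λ.0 1) (λ.λ.λ.1 0) ((λ.λ.1 0) (λ.λ.λ.1)) (λ.λ.λ.1 0) (λ.λ.(λ.λ.1 0) (λ.λ.1 0))
  →5  (λ.λ.0 1) ((λ.λ.1 0) (λ.λ.λ.1)) (λ.λ.λ.1 0) (λ.λ.(λ.λ.1 0) (λ.λ.1 0))
  →6  (λ.0 ((λ.λ.1 0) (λ.λ.λ.1))) (λ.λ.λ.1 0) (λ.λ.(λ.λ.1 0) (λ.λ.1 0))
  →7  (λ.λ.λ.1 0) ((λ.λ.1 0) (λ.λ.λ.1)) (λ.λ.(λ.λ.1 0) (λ.λ.1 0))
  →8  (λ.λ.1 0) (λ.λ.(λ.λ.1 0) (λ.λ.1 0))
  →9  λ.(λ.λ.(λ.λ.1 0) (λ.λ.1 0)) 0
  →10  λ.λ.(λ.λ.1 0) (λ.λ.1 0)
  →11  λ.λ.λ.(λ.λ.1 0) 0
  →12  λ.λ.λ.λ.1 0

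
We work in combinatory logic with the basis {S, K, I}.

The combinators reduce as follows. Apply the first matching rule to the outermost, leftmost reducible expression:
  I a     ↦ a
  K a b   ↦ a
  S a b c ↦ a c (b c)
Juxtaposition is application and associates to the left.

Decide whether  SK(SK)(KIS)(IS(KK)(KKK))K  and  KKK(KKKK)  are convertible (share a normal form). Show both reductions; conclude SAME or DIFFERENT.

Answer: SAME — A ⇓ K(KK), B ⇓ K(KK)

Reduction:
Term A:
  start: SK(SK)(KIS)(IS(KK)(KKK))K
  step 1: K(KIS)(SK(KIS))(IS(KK)(KKK))K
  step 2: KIS(IS(KK)(KKK))K
  step 3: I(IS(KK)(KKK))K
  step 4: IS(KK)(KKK)K
  step 5: S(KK)(KKK)K
  step 6: KKK(KKKK)
  step 7: K(KKKK)
  step 8: K(KK)

Term B:
  start: KKK(KKKK)
  step 1: K(KKKK)
  step 2: K(KK)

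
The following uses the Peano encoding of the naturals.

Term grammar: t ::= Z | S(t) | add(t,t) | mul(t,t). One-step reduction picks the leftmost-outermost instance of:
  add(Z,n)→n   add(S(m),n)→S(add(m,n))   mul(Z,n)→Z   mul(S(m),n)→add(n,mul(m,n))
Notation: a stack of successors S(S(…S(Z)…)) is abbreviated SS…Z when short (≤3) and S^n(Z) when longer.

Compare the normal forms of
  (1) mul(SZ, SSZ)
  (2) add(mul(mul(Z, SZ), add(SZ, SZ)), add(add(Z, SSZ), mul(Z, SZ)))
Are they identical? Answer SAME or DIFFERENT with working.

Answer: SAME — A ⇓ SSZ, B ⇓ SSZ

Reduction:
Term A:
  start: mul(SZ, SSZ)
  [1] add(SSZ, mul(Z, SSZ))
  [2] S(add(SZ, mul(Z, SSZ)))
  [3] S(S(add(Z, mul(Z, SSZ))))
  [4] S(S(mul(Z, SSZ)))
  [5] SSZ

Term B:
  start: add(mul(mul(Z, SZ), add(SZ, SZ)), add(add(Z, SSZ), mul(Z, SZ)))
  [1] add(mul(Z, add(SZ, SZ)), add(add(Z, SSZ), mul(Z, SZ)))
  [2] add(Z, add(add(Z, SSZ), mul(Z, SZ)))
  [3] add(add(Z, SSZ), mul(Z, SZ))
  [4] add(SSZ, mul(Z, SZ))
  [5] S(add(SZ, mul(Z, SZ)))
  [6] S(S(add(Z, mul(Z, SZ))))
  [7] S(S(mul(Z, SZ)))
  [8] SSZ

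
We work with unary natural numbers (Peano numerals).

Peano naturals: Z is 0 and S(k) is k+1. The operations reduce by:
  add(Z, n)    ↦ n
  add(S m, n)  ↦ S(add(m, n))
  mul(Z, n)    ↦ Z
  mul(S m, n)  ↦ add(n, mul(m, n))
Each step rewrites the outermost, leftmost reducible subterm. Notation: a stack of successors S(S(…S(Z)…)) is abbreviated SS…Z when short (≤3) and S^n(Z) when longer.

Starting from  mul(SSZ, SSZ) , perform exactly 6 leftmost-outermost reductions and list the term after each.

  start: mul(SSZ, SSZ)
  step 1: add(SSZ, mul(SZ, SSZ))
  step 2: S(add(SZ, mul(SZ, SSZ)))
  step 3: S(S(add(Z, mul(SZ, SSZ))))
  step 4: S(S(mul(SZ, SSZ)))
  step 5: S(S(add(SSZ, mul(Z, SSZ))))
  step 6: S(S(S(add(SZ, mul(Z, SSZ)))))

Answer: after 6 steps: S(S(S(add(SZ, mul(Z, SSZ)))))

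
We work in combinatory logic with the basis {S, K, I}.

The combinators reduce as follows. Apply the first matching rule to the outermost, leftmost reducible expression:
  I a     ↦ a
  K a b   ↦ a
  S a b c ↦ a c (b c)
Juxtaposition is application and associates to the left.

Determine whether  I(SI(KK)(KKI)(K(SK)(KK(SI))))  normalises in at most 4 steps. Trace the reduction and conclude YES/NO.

  start: I(SI(KK)(KKI)(K(SK)(KK(SI))))
  →1  SI(KK)(KKI)(K(SK)(KK(SI)))
  →2  I(KKI)(KK(KKI))(K(SK)(KK(SI)))
  →3  KKI(KK(KKI))(K(SK)(KK(SI)))
  →4  K(KK(KKI))(K(SK)(KK(SI)))

Answer: NO — after 4 steps the term is K(KK(KKI))(K(SK)(KK(SI))), not yet normal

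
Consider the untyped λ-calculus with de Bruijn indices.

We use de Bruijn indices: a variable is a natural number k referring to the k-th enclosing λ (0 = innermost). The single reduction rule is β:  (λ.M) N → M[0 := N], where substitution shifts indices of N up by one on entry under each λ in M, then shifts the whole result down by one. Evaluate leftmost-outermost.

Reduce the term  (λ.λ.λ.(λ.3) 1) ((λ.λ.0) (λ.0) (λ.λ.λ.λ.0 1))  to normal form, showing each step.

  start: (λ.λ.λ.(λ.3) 1) ((λ.λ.0) (λ.0) (λ.λ.λ.λ.0 1))
  step 1: λ.λ.(λ.(λ.λ.0) (λ.0) (λ.λ.λ.λ.0 1)) 1
  step 2: λ.λ.(λ.λ.0) (λ.0) (λ.λ.λ.λ.0 1)
  step 3: λ.λ.(λ.0) (λ.λ.λ.λ.0 1)
  step 4: λ.λ.λ.λ.λ.λ.0 1

Answer: normal form = λ.λ.λ.λ.λ.λ.0 1  (in 4 steps)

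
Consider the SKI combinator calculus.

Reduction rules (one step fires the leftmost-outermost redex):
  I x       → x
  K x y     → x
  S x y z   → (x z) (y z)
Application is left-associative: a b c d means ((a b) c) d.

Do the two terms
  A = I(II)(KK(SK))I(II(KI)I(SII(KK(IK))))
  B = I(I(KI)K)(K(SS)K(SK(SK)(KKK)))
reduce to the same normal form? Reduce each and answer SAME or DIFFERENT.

Answer: DIFFERENT — A ⇓ I, B ⇓ SSK

Reduction:
Term A:
  start: I(II)(KK(SK))I(II(KI)I(SII(KK(IK))))
  [1] II(KK(SK))I(II(KI)I(SII(KK(IK))))
  [2] I(KK(SK))I(II(KI)I(SII(KK(IK))))
  [3] KK(SK)I(II(KI)I(SII(KK(IK))))
  [4] KI(II(KI)I(SII(KK(IK))))
  [5] I

Term B:
  start: I(I(KI)K)(K(SS)K(SK(SK)(KKK)))
  [1] I(KI)K(K(SS)K(SK(SK)(KKK)))
  [2] KIK(K(SS)K(SK(SK)(KKK)))
  [3] I(K(SS)K(SK(SK)(KKK)))
  [4] K(SS)K(SK(SK)(KKK))
  [5] SS(SK(SK)(KKK))
  [6] SS(K(KKK)(SK(KKK)))
  [7] SS(KKK)
  [8] SSK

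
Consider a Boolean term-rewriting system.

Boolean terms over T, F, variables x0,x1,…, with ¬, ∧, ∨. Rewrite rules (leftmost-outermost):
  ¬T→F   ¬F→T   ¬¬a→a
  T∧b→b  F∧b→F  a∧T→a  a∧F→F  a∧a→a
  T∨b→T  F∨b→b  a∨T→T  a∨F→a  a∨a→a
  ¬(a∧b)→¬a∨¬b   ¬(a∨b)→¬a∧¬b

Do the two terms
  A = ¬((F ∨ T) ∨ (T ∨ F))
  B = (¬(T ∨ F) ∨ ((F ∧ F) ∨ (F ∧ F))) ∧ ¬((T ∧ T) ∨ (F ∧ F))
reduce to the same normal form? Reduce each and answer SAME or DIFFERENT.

Term A:
  start: ¬((F ∨ T) ∨ (T ∨ F))
  step 1: ¬(F ∨ T) ∧ ¬(T ∨ F)
  step 2: (¬F ∧ ¬T) ∧ ¬(T ∨ F)
  step 3: (T ∧ ¬T) ∧ ¬(T ∨ F)
  step 4: ¬T ∧ ¬(T ∨ F)
  step 5: F ∧ ¬(T ∨ F)
  step 6: F

Term B:
  start: (¬(T ∨ F) ∨ ((F ∧ F) ∨ (F ∧ F))) ∧ ¬((T ∧ T) ∨ (F ∧ F))
  step 1: ((¬T ∧ ¬F) ∨ ((F ∧ F) ∨ (F ∧ F))) ∧ ¬((T ∧ T) ∨ (F ∧ F))
  step 2: ((F ∧ ¬F) ∨ ((F ∧ F) ∨ (F ∧ F))) ∧ ¬((T ∧ T) ∨ (F ∧ F))
  step 3: (F ∨ ((F ∧ F) ∨ (F ∧ F))) ∧ ¬((T ∧ T) ∨ (F ∧ F))
  step 4: ((F ∧ F) ∨ (F ∧ F)) ∧ ¬((T ∧ T) ∨ (F ∧ F))
  step 5: (F ∧ F) ∧ ¬((T ∧ T) ∨ (F ∧ F))
  step 6: F ∧ ¬((T ∧ T) ∨ (F ∧ F))
  step 7: F

Answer: SAME — A ⇓ F, B ⇓ F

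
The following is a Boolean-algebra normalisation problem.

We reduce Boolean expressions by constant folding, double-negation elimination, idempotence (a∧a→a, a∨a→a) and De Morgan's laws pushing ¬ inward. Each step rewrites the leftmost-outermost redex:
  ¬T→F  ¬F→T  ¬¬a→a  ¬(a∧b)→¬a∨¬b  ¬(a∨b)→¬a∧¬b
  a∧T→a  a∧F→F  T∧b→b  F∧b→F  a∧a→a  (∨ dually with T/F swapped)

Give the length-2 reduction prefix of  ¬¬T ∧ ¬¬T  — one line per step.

Answer: after 2 steps: T

Working:
  start: ¬¬T ∧ ¬¬T
  [1] ¬¬T
  [2] T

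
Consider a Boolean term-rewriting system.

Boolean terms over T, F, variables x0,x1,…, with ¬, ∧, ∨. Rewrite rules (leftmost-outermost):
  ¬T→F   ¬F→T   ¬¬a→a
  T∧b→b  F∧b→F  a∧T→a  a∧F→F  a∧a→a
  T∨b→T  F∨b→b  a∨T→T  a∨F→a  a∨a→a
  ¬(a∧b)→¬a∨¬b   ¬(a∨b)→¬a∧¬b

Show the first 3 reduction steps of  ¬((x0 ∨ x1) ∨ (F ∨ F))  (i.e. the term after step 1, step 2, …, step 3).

Answer: after 3 steps: (¬x0 ∧ ¬x1) ∧ (¬F ∧ ¬F)

Working:
  start: ¬((x0 ∨ x1) ∨ (F ∨ F))
  step 1: ¬(x0 ∨ x1) ∧ ¬(F ∨ F)
  step 2: (¬x0 ∧ ¬x1) ∧ ¬(F ∨ F)
  step 3: (¬x0 ∧ ¬x1) ∧ (¬F ∧ ¬F)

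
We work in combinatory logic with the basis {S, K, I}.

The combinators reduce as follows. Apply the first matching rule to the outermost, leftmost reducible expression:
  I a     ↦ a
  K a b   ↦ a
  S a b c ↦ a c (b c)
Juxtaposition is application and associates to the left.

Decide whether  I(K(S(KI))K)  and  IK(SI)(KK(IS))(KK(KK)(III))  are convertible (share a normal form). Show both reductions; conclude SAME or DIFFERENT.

Answer: DIFFERENT — A ⇓ S(KI), B ⇓ SI(KI)

Working:
Term A:
  start: I(K(S(KI))K)
  [1] K(S(KI))K
  [2] S(KI)

Term B:
  start: IK(SI)(KK(IS))(KK(KK)(III))
  [1] K(SI)(KK(IS))(KK(KK)(III))
  [2] SI(KK(KK)(III))
  [3] SI(K(III))
  [4] SI(K(II))
  [5] SI(KI)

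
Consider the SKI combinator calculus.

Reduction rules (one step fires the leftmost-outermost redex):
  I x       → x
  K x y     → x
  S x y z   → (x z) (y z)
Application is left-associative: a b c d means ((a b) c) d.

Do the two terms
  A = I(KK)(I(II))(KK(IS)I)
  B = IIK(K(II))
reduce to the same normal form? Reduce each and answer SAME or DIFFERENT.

Term A:
  start: I(KK)(I(II))(KK(IS)I)
  →1  KK(I(II))(KK(IS)I)
  →2  K(KK(IS)I)
  →3  K(KI)

Term B:
  start: IIK(K(II))
  →1  IK(K(II))
  →2  K(K(II))
  →3  K(KI)

Answer: SAME — A ⇓ K(KI), B ⇓ K(KI)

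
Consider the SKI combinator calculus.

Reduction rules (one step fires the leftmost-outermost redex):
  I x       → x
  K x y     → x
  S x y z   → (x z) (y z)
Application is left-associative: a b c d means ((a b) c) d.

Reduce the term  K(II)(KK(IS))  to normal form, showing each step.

Answer: normal form = I  (in 2 steps)

Derivation:
  start: K(II)(KK(IS))
  [1] II
  [2] I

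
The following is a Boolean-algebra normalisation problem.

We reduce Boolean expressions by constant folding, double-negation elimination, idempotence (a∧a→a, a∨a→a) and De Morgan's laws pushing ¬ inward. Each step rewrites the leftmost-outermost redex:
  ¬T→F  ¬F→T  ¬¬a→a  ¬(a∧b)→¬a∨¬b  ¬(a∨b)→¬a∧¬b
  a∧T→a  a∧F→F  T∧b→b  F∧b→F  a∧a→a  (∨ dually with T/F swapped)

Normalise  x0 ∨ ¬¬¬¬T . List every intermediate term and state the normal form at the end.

  start: x0 ∨ ¬¬¬¬T
  [1] x0 ∨ ¬¬T
  [2] x0 ∨ T
  [3] T

Answer: normal form = T  (in 3 steps)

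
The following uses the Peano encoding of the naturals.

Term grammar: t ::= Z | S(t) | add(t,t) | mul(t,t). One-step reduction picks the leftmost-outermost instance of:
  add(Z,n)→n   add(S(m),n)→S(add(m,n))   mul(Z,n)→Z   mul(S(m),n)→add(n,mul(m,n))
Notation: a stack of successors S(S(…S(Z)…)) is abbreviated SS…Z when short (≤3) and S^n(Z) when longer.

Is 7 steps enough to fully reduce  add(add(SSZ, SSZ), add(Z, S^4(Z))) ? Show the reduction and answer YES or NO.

  start: add(add(SSZ, SSZ), add(Z, S^4(Z)))
  →1  add(S(add(SZ, SSZ)), add(Z, S^4(Z)))
  →2  S(add(add(SZ, SSZ), add(Z, S^4(Z))))
  →3  S(add(S(add(Z, SSZ)), add(Z, S^4(Z))))
  →4  S(S(add(add(Z, SSZ), add(Z, S^4(Z)))))
  →5  S(S(add(SSZ, add(Z, S^4(Z)))))
  →6  S(S(S(add(SZ, add(Z, S^4(Z))))))
  →7  S(S(S(S(add(Z, add(Z, S^4(Z)))))))

Answer: NO — after 7 steps the term is S(S(S(S(add(Z, add(Z, S^4(Z))))))), not yet normal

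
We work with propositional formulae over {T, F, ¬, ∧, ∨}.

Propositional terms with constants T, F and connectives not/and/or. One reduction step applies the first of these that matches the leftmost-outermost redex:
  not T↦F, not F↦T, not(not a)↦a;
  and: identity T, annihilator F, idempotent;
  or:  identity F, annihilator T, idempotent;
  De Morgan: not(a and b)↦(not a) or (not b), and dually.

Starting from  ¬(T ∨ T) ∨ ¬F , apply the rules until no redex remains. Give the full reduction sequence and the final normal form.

Answer: normal form = T  (in 5 steps)

Reduction:
  start: ¬(T ∨ T) ∨ ¬F
  [1] (¬T ∧ ¬T) ∨ ¬F
  [2] ¬T ∨ ¬F
  [3] F ∨ ¬F
  [4] ¬F
  [5] T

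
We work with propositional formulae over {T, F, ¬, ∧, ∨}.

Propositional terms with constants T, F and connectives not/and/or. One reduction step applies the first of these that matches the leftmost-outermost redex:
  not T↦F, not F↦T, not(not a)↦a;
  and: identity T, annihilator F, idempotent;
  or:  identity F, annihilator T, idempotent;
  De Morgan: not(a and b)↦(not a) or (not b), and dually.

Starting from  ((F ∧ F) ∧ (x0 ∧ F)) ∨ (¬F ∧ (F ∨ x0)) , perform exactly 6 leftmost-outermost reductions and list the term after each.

  start: ((F ∧ F) ∧ (x0 ∧ F)) ∨ (¬F ∧ (F ∨ x0))
  step 1: (F ∧ (x0 ∧ F)) ∨ (¬F ∧ (F ∨ x0))
  step 2: F ∨ (¬F ∧ (F ∨ x0))
  step 3: ¬F ∧ (F ∨ x0)
  step 4: T ∧ (F ∨ x0)
  step 5: F ∨ x0
  step 6: x0

Answer: after 6 steps: x0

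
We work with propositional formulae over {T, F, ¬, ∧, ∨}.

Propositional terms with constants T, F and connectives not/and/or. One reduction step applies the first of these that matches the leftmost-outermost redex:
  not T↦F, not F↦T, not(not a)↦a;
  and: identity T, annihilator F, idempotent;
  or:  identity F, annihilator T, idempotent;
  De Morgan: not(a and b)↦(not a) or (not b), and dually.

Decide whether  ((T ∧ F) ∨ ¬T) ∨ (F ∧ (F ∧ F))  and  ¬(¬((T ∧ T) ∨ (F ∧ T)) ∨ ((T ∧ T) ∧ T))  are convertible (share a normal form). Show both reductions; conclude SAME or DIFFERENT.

Answer: SAME — A ⇓ F, B ⇓ F

Working:
Term A:
  start: ((T ∧ F) ∨ ¬T) ∨ (F ∧ (F ∧ F))
  [1] (F ∨ ¬T) ∨ (F ∧ (F ∧ F))
  [2] ¬T ∨ (F ∧ (F ∧ F))
  [3] F ∨ (F ∧ (F ∧ F))
  [4] F ∧ (F ∧ F)
  [5] F

Term B:
  start: ¬(¬((T ∧ T) ∨ (F ∧ T)) ∨ ((T ∧ T) ∧ T))
  [1] ¬¬((T ∧ T) ∨ (F ∧ T)) ∧ ¬((T ∧ T) ∧ T)
  [2] ((T ∧ T) ∨ (F ∧ T)) ∧ ¬((T ∧ T) ∧ T)
  [3] (T ∨ (F ∧ T)) ∧ ¬((T ∧ T) ∧ T)
  [4] T ∧ ¬((T ∧ T) ∧ T)
  [5] ¬((T ∧ T) ∧ T)
  [6] ¬(T ∧ T) ∨ ¬T
  [7] (¬T ∨ ¬T) ∨ ¬T
  [8] ¬T ∨ ¬T
  [9] ¬T
  [10] F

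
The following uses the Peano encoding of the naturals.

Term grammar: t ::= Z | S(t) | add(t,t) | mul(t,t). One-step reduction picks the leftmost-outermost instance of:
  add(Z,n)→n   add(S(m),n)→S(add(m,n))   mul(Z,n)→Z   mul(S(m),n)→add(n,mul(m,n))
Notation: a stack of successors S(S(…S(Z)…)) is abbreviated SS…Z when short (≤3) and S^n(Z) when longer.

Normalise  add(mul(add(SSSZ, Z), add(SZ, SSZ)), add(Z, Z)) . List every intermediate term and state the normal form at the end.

Answer: normal form = S^9(Z)  (in 37 steps)

Derivation:
  start: add(mul(add(SSSZ, Z), add(SZ, SSZ)), add(Z, Z))
  →1  add(mul(S(add(SSZ, Z)), add(SZ, SSZ)), add(Z, Z))
  →2  add(add(add(SZ, SSZ), mul(add(SSZ, Z), add(SZ, SSZ))), add(Z, Z))
  →3  add(add(S(add(Z, SSZ)), mul(add(SSZ, Z), add(SZ, SSZ))), add(Z, Z))
  →4  add(S(add(add(Z, SSZ), mul(add(SSZ, Z), add(SZ, SSZ)))), add(Z, Z))
  →5  S(add(add(add(Z, SSZ), mul(add(SSZ, Z), add(SZ, SSZ))), add(Z, Z)))
  →6  S(add(add(SSZ, mul(add(SSZ, Z), add(SZ, SSZ))), add(Z, Z)))
  →7  S(add(S(add(SZ, mul(add(SSZ, Z), add(SZ, SSZ)))), add(Z, Z)))
  →8  S(S(add(add(SZ, mul(add(SSZ, Z), add(SZ, SSZ))), add(Z, Z))))
  →9  S(S(add(S(add(Z, mul(add(SSZ, Z), add(SZ, SSZ)))), add(Z, Z))))
  →10  S(S(S(add(add(Z, mul(add(SSZ, Z), add(SZ, SSZ))), add(Z, Z)))))
  →11  S(S(S(add(mul(add(SSZ, Z), add(SZ, SSZ)), add(Z, Z)))))
  →12  S(S(S(add(mul(S(add(SZ, Z)), add(SZ, SSZ)), add(Z, Z)))))
  →13  S(S(S(add(add(add(SZ, SSZ), mul(add(SZ, Z), add(SZ, SSZ))), add(Z, Z)))))
  →14  S(S(S(add(add(S(add(Z, SSZ)), mul(add(SZ, Z), add(SZ, SSZ))), add(Z, Z)))))
  →15  S(S(S(add(S(add(add(Z, SSZ), mul(add(SZ, Z), add(SZ, SSZ)))), add(Z, Z)))))
  →16  S(S(S(S(add(add(add(Z, SSZ), mul(add(SZ, Z), add(SZ, SSZ))), add(Z, Z))))))
  →17  S(S(S(S(add(add(SSZ, mul(add(SZ, Z), add(SZ, SSZ))), add(Z, Z))))))
  →18  S(S(S(S(add(S(add(SZ, mul(add(SZ, Z), add(SZ, SSZ)))), add(Z, Z))))))
  →19  S(S(S(S(S(add(add(SZ, mul(add(SZ, Z), add(SZ, SSZ))), add(Z, Z)))))))
  →20  S(S(S(S(S(add(S(add(Z, mul(add(SZ, Z), add(SZ, SSZ)))), add(Z, Z)))))))
  →21  S(S(S(S(S(S(add(add(Z, mul(add(SZ, Z), add(SZ, SSZ))), add(Z, Z))))))))
  →22  S(S(S(S(S(S(add(mul(add(SZ, Z), add(SZ, SSZ)), add(Z, Z))))))))
  →23  S(S(S(S(S(S(add(mul(S(add(Z, Z)), add(SZ, SSZ)), add(Z, Z))))))))
  →24  S(S(S(S(S(S(add(add(add(SZ, SSZ), mul(add(Z, Z), add(SZ, SSZ))), add(Z, Z))))))))
  →25  S(S(S(S(S(S(add(add(S(add(Z, SSZ)), mul(add(Z, Z), add(SZ, SSZ))), add(Z, Z))))))))
  →26  S(S(S(S(S(S(add(S(add(add(Z, SSZ), mul(add(Z, Z), add(SZ, SSZ)))), add(Z, Z))))))))
  →27  S(S(S(S(S(S(S(add(add(add(Z, SSZ), mul(add(Z, Z), add(SZ, SSZ))), add(Z, Z)))))))))
  →28  S(S(S(S(S(S(S(add(add(SSZ, mul(add(Z, Z), add(SZ, SSZ))), add(Z, Z)))))))))
  →29  S(S(S(S(S(S(S(add(S(add(SZ, mul(add(Z, Z), add(SZ, SSZ)))), add(Z, Z)))))))))
  →30  S(S(S(S(S(S(S(S(add(add(SZ, mul(add(Z, Z), add(SZ, SSZ))), add(Z, Z))))))))))
  →31  S(S(S(S(S(S(S(S(add(S(add(Z, mul(add(Z, Z), add(SZ, SSZ)))), add(Z, Z))))))))))
  →32  S(S(S(S(S(S(S(S(S(add(add(Z, mul(add(Z, Z), add(SZ, SSZ))), add(Z, Z)))))))))))
  →33  S(S(S(S(S(S(S(S(S(add(mul(add(Z, Z), add(SZ, SSZ)), add(Z, Z)))))))))))
  →34  S(S(S(S(S(S(S(S(S(add(mul(Z, add(SZ, SSZ)), add(Z, Z)))))))))))
  →35  S(S(S(S(S(S(S(S(S(add(Z, add(Z, Z)))))))))))
  →36  S(S(S(S(S(S(S(S(S(add(Z, Z))))))))))
  →37  S^9(Z)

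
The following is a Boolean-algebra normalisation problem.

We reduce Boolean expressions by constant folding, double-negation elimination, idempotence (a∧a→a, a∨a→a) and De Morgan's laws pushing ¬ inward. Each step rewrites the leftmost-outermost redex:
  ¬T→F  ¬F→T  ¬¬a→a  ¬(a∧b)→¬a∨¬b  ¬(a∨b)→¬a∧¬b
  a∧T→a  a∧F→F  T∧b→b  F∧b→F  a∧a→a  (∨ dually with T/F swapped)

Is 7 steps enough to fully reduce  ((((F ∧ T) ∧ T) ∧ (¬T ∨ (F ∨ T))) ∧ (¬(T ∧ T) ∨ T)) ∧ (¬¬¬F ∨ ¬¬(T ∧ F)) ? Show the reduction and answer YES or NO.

Answer: YES — reaches normal form F in 5 ≤ 7 steps

Derivation:
  start: ((((F ∧ T) ∧ T) ∧ (¬T ∨ (F ∨ T))) ∧ (¬(T ∧ T) ∨ T)) ∧ (¬¬¬F ∨ ¬¬(T ∧ F))
  →1  (((F ∧ T) ∧ (¬T ∨ (F ∨ T))) ∧ (¬(T ∧ T) ∨ T)) ∧ (¬¬¬F ∨ ¬¬(T ∧ F))
  →2  ((F ∧ (¬T ∨ (F ∨ T))) ∧ (¬(T ∧ T) ∨ T)) ∧ (¬¬¬F ∨ ¬¬(T ∧ F))
  →3  (F ∧ (¬(T ∧ T) ∨ T)) ∧ (¬¬¬F ∨ ¬¬(T ∧ F))
  →4  F ∧ (¬¬¬F ∨ ¬¬(T ∧ F))
  →5  F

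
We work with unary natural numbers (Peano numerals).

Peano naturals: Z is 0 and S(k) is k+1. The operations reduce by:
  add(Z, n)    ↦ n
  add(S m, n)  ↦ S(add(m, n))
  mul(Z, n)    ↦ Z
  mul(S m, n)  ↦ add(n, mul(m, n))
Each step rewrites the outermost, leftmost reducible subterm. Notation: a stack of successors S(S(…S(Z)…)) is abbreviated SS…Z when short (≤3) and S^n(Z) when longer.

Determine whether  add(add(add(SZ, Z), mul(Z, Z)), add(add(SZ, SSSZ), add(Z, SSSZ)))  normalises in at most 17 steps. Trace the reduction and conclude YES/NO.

  start: add(add(add(SZ, Z), mul(Z, Z)), add(add(SZ, SSSZ), add(Z, SSSZ)))
  →1  add(add(S(add(Z, Z)), mul(Z, Z)), add(add(SZ, SSSZ), add(Z, SSSZ)))
  →2  add(S(add(add(Z, Z), mul(Z, Z))), add(add(SZ, SSSZ), add(Z, SSSZ)))
  →3  S(add(add(add(Z, Z), mul(Z, Z)), add(add(SZ, SSSZ), add(Z, SSSZ))))
  →4  S(add(add(Z, mul(Z, Z)), add(add(SZ, SSSZ), add(Z, SSSZ))))
  →5  S(add(mul(Z, Z), add(add(SZ, SSSZ), add(Z, SSSZ))))
  →6  S(add(Z, add(add(SZ, SSSZ), add(Z, SSSZ))))
  →7  S(add(add(SZ, SSSZ), add(Z, SSSZ)))
  →8  S(add(S(add(Z, SSSZ)), add(Z, SSSZ)))
  →9  S(S(add(add(Z, SSSZ), add(Z, SSSZ))))
  →10  S(S(add(SSSZ, add(Z, SSSZ))))
  →11  S(S(S(add(SSZ, add(Z, SSSZ)))))
  →12  S(S(S(S(add(SZ, add(Z, SSSZ))))))
  →13  S(S(S(S(S(add(Z, add(Z, SSSZ)))))))
  →14  S(S(S(S(S(add(Z, SSSZ))))))
  →15  S^8(Z)

Answer: YES — reaches normal form S^8(Z) in 15 ≤ 17 steps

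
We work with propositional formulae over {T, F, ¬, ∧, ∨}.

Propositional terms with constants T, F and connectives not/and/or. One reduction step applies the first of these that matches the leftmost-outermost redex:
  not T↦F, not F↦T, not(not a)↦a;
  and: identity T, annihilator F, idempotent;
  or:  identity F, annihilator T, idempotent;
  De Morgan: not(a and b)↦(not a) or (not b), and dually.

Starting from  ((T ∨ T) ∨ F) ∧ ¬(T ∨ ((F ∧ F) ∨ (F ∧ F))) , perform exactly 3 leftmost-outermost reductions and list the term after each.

  start: ((T ∨ T) ∨ F) ∧ ¬(T ∨ ((F ∧ F) ∨ (F ∧ F)))
  →1  (T ∨ T) ∧ ¬(T ∨ ((F ∧ F) ∨ (F ∧ F)))
  →2  T ∧ ¬(T ∨ ((F ∧ F) ∨ (F ∧ F)))
  →3  ¬(T ∨ ((F ∧ F) ∨ (F ∧ F)))

Answer: after 3 steps: ¬(T ∨ ((F ∧ F) ∨ (F ∧ F)))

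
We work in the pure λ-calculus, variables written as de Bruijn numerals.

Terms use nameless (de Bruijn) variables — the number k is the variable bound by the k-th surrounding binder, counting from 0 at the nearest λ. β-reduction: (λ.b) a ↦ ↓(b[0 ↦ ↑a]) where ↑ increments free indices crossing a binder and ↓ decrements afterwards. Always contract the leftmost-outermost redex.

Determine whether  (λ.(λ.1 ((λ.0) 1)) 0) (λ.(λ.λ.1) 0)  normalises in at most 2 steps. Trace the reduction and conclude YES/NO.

Answer: NO — after 2 steps the term is (λ.(λ.λ.1) 0) ((λ.0) (λ.(λ.λ.1) 0)), not yet normal

Reduction:
  start: (λ.(λ.1 ((λ.0) 1)) 0) (λ.(λ.λ.1) 0)
  [1] (λ.(λ.(λ.λ.1) 0) ((λ.0) (λ.(λ.λ.1) 0))) (λ.(λ.λ.1) 0)
  [2] (λ.(λ.λ.1) 0) ((λ.0) (λ.(λ.λ.1) 0))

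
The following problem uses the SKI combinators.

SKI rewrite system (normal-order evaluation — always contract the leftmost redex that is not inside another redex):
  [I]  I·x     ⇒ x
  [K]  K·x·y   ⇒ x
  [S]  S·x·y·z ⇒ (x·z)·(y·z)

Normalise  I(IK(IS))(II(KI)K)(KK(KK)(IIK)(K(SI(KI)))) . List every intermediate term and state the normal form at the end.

Answer: normal form = SK  (in 8 steps)

Reduction:
  start: I(IK(IS))(II(KI)K)(KK(KK)(IIK)(K(SI(KI))))
  →1  IK(IS)(II(KI)K)(KK(KK)(IIK)(K(SI(KI))))
  →2  K(IS)(II(KI)K)(KK(KK)(IIK)(K(SI(KI))))
  →3  IS(KK(KK)(IIK)(K(SI(KI))))
  →4  S(KK(KK)(IIK)(K(SI(KI))))
  →5  S(K(IIK)(K(SI(KI))))
  →6  S(IIK)
  →7  S(IK)
  →8  SK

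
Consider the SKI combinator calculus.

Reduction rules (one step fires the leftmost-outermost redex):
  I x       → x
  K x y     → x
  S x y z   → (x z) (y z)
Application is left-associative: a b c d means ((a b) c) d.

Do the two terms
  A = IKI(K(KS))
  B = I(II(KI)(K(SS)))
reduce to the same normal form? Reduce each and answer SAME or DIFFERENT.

Answer: SAME — A ⇓ I, B ⇓ I

Reduction:
Term A:
  start: IKI(K(KS))
  →1  KI(K(KS))
  →2  I

Term B:
  start: I(II(KI)(K(SS)))
  →1  II(KI)(K(SS))
  →2  I(KI)(K(SS))
  →3  KI(K(SS))
  →4  I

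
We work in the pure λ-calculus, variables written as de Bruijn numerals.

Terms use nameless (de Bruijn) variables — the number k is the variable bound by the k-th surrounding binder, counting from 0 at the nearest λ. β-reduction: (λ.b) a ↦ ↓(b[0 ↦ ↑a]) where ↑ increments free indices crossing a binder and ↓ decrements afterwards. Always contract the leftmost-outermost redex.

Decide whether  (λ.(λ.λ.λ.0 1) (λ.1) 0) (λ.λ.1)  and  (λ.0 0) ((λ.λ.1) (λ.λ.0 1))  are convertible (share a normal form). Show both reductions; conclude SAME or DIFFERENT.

Answer: DIFFERENT — A ⇓ λ.0 (λ.λ.1), B ⇓ λ.λ.0 1

Derivation:
Term A:
  start: (λ.(λ.λ.λ.0 1) (λ.1) 0) (λ.λ.1)
  →1  (λ.λ.λ.0 1) (λ.λ.λ.1) (λ.λ.1)
  →2  (λ.λ.0 1) (λ.λ.1)
  →3  λ.0 (λ.λ.1)

Term B:
  start: (λ.0 0) ((λ.λ.1) (λ.λ.0 1))
  →1  (λ.λ.1) (λ.λ.0 1) ((λ.λ.1) (λ.λ.0 1))
  →2  (λ.λ.λ.0 1) ((λ.λ.1) (λ.λ.0 1))
  →3  λ.λ.0 1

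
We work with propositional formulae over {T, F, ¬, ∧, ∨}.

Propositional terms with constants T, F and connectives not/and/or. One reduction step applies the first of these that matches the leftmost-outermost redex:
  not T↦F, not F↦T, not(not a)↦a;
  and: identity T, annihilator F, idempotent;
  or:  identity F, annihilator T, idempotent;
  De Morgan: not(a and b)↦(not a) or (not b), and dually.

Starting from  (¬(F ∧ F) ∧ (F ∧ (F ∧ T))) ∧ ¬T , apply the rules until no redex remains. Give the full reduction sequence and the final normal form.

Answer: normal form = F  (in 6 steps)

Reduction:
  start: (¬(F ∧ F) ∧ (F ∧ (F ∧ T))) ∧ ¬T
  step 1: ((¬F ∨ ¬F) ∧ (F ∧ (F ∧ T))) ∧ ¬T
  step 2: (¬F ∧ (F ∧ (F ∧ T))) ∧ ¬T
  step 3: (T ∧ (F ∧ (F ∧ T))) ∧ ¬T
  step 4: (F ∧ (F ∧ T)) ∧ ¬T
  step 5: F ∧ ¬T
  step 6: F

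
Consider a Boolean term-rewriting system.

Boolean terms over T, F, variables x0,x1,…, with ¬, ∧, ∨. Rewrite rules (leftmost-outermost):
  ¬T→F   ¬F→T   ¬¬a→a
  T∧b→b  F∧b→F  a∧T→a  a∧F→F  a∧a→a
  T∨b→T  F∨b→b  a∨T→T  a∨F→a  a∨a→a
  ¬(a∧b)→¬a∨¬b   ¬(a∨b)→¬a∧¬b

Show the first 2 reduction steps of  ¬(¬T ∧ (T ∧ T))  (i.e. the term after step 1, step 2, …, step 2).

Answer: after 2 steps: T ∨ ¬(T ∧ T)

Reduction:
  start: ¬(¬T ∧ (T ∧ T))
  [1] ¬¬T ∨ ¬(T ∧ T)
  [2] T ∨ ¬(T ∧ T)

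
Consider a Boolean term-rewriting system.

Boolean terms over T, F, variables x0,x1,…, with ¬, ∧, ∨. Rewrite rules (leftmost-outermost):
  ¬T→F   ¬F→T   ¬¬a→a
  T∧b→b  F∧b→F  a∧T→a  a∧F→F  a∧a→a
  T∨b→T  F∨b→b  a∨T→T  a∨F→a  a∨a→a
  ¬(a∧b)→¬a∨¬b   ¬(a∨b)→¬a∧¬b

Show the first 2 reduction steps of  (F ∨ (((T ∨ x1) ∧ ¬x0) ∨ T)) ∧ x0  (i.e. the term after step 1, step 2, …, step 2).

Answer: after 2 steps: T ∧ x0

Derivation:
  start: (F ∨ (((T ∨ x1) ∧ ¬x0) ∨ T)) ∧ x0
  [1] (((T ∨ x1) ∧ ¬x0) ∨ T) ∧ x0
  [2] T ∧ x0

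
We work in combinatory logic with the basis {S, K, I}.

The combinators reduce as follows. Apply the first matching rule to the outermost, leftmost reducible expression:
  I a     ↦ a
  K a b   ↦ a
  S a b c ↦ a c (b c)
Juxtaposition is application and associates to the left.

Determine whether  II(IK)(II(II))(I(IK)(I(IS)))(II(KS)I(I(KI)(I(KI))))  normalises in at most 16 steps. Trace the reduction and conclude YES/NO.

  start: II(IK)(II(II))(I(IK)(I(IS)))(II(KS)I(I(KI)(I(KI))))
  step 1: I(IK)(II(II))(I(IK)(I(IS)))(II(KS)I(I(KI)(I(KI))))
  step 2: IK(II(II))(I(IK)(I(IS)))(II(KS)I(I(KI)(I(KI))))
  step 3: K(II(II))(I(IK)(I(IS)))(II(KS)I(I(KI)(I(KI))))
  step 4: II(II)(II(KS)I(I(KI)(I(KI))))
  step 5: I(II)(II(KS)I(I(KI)(I(KI))))
  step 6: II(II(KS)I(I(KI)(I(KI))))
  step 7: I(II(KS)I(I(KI)(I(KI))))
  step 8: II(KS)I(I(KI)(I(KI)))
  step 9: I(KS)I(I(KI)(I(KI)))
  step 10: KSI(I(KI)(I(KI)))
  step 11: S(I(KI)(I(KI)))
  step 12: S(KI(I(KI)))
  step 13: SI

Answer: YES — reaches normal form SI in 13 ≤ 16 steps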